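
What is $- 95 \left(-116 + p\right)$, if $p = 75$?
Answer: $3895$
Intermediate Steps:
$- 95 \left(-116 + p\right) = - 95 \left(-116 + 75\right) = \left(-95\right) \left(-41\right) = 3895$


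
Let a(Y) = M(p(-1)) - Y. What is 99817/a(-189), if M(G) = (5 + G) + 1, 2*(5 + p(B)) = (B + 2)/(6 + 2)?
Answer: 1597072/3041 ≈ 525.18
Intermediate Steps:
p(B) = -39/8 + B/16 (p(B) = -5 + ((B + 2)/(6 + 2))/2 = -5 + ((2 + B)/8)/2 = -5 + ((2 + B)*(1/8))/2 = -5 + (1/4 + B/8)/2 = -5 + (1/8 + B/16) = -39/8 + B/16)
M(G) = 6 + G
a(Y) = 17/16 - Y (a(Y) = (6 + (-39/8 + (1/16)*(-1))) - Y = (6 + (-39/8 - 1/16)) - Y = (6 - 79/16) - Y = 17/16 - Y)
99817/a(-189) = 99817/(17/16 - 1*(-189)) = 99817/(17/16 + 189) = 99817/(3041/16) = 99817*(16/3041) = 1597072/3041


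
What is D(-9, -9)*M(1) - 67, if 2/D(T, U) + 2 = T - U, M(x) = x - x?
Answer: -67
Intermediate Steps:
M(x) = 0
D(T, U) = 2/(-2 + T - U) (D(T, U) = 2/(-2 + (T - U)) = 2/(-2 + T - U))
D(-9, -9)*M(1) - 67 = (2/(-2 - 9 - 1*(-9)))*0 - 67 = (2/(-2 - 9 + 9))*0 - 67 = (2/(-2))*0 - 67 = (2*(-1/2))*0 - 67 = -1*0 - 67 = 0 - 67 = -67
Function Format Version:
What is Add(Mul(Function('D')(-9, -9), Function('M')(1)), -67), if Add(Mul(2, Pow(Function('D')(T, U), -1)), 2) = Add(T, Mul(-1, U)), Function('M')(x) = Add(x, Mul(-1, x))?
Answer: -67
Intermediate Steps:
Function('M')(x) = 0
Function('D')(T, U) = Mul(2, Pow(Add(-2, T, Mul(-1, U)), -1)) (Function('D')(T, U) = Mul(2, Pow(Add(-2, Add(T, Mul(-1, U))), -1)) = Mul(2, Pow(Add(-2, T, Mul(-1, U)), -1)))
Add(Mul(Function('D')(-9, -9), Function('M')(1)), -67) = Add(Mul(Mul(2, Pow(Add(-2, -9, Mul(-1, -9)), -1)), 0), -67) = Add(Mul(Mul(2, Pow(Add(-2, -9, 9), -1)), 0), -67) = Add(Mul(Mul(2, Pow(-2, -1)), 0), -67) = Add(Mul(Mul(2, Rational(-1, 2)), 0), -67) = Add(Mul(-1, 0), -67) = Add(0, -67) = -67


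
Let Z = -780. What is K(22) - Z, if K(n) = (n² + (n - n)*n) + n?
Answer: 1286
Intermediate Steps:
K(n) = n + n² (K(n) = (n² + 0*n) + n = (n² + 0) + n = n² + n = n + n²)
K(22) - Z = 22*(1 + 22) - 1*(-780) = 22*23 + 780 = 506 + 780 = 1286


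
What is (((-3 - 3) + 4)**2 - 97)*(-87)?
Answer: 8091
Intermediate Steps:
(((-3 - 3) + 4)**2 - 97)*(-87) = ((-6 + 4)**2 - 97)*(-87) = ((-2)**2 - 97)*(-87) = (4 - 97)*(-87) = -93*(-87) = 8091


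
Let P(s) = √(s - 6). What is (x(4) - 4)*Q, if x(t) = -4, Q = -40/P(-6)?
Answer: -160*I*√3/3 ≈ -92.376*I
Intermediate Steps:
P(s) = √(-6 + s)
Q = 20*I*√3/3 (Q = -40/√(-6 - 6) = -40*(-I*√3/6) = -(-20)*I*√3/3 = 20*I*√3/3 ≈ 11.547*I)
(x(4) - 4)*Q = (-4 - 4)*(20*I*√3/3) = -160*I*√3/3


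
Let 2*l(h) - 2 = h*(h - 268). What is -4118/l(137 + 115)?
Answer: 4118/2015 ≈ 2.0437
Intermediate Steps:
l(h) = 1 + h*(-268 + h)/2 (l(h) = 1 + (h*(h - 268))/2 = 1 + (h*(-268 + h))/2 = 1 + h*(-268 + h)/2)
-4118/l(137 + 115) = -4118/(1 + (137 + 115)²/2 - 134*(137 + 115)) = -4118/(1 + (½)*252² - 134*252) = -4118/(1 + (½)*63504 - 33768) = -4118/(1 + 31752 - 33768) = -4118/(-2015) = -4118*(-1/2015) = 4118/2015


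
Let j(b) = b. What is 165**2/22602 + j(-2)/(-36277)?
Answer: 329228843/273310918 ≈ 1.2046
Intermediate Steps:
165**2/22602 + j(-2)/(-36277) = 165**2/22602 - 2/(-36277) = 27225*(1/22602) - 2*(-1/36277) = 9075/7534 + 2/36277 = 329228843/273310918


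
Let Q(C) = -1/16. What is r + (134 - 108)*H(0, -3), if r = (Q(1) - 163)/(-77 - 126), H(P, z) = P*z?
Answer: 2609/3248 ≈ 0.80326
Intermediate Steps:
Q(C) = -1/16 (Q(C) = -1*1/16 = -1/16)
r = 2609/3248 (r = (-1/16 - 163)/(-77 - 126) = -2609/16/(-203) = -2609/16*(-1/203) = 2609/3248 ≈ 0.80326)
r + (134 - 108)*H(0, -3) = 2609/3248 + (134 - 108)*(0*(-3)) = 2609/3248 + 26*0 = 2609/3248 + 0 = 2609/3248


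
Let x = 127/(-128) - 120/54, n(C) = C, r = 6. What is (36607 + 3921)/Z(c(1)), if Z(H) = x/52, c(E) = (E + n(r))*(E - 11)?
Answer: -2427789312/3703 ≈ -6.5563e+5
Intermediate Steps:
c(E) = (-11 + E)*(6 + E) (c(E) = (E + 6)*(E - 11) = (6 + E)*(-11 + E) = (-11 + E)*(6 + E))
x = -3703/1152 (x = 127*(-1/128) - 120*1/54 = -127/128 - 20/9 = -3703/1152 ≈ -3.2144)
Z(H) = -3703/59904 (Z(H) = -3703/1152/52 = -3703/1152*1/52 = -3703/59904)
(36607 + 3921)/Z(c(1)) = (36607 + 3921)/(-3703/59904) = 40528*(-59904/3703) = -2427789312/3703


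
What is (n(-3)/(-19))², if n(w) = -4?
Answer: 16/361 ≈ 0.044321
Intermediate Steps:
(n(-3)/(-19))² = (-4/(-19))² = (-4*(-1/19))² = (4/19)² = 16/361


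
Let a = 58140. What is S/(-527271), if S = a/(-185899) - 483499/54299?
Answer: 13291274923/760334559186153 ≈ 1.7481e-5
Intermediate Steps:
S = -13291274923/1442018543 (S = 58140/(-185899) - 483499/54299 = 58140*(-1/185899) - 483499*1/54299 = -58140/185899 - 483499/54299 = -13291274923/1442018543 ≈ -9.2171)
S/(-527271) = -13291274923/1442018543/(-527271) = -13291274923/1442018543*(-1/527271) = 13291274923/760334559186153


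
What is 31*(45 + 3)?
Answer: 1488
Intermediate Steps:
31*(45 + 3) = 31*48 = 1488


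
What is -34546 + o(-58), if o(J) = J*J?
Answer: -31182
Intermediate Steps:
o(J) = J**2
-34546 + o(-58) = -34546 + (-58)**2 = -34546 + 3364 = -31182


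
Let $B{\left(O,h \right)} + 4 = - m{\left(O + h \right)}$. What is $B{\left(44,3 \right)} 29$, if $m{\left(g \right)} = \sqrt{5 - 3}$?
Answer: $-116 - 29 \sqrt{2} \approx -157.01$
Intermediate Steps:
$m{\left(g \right)} = \sqrt{2}$
$B{\left(O,h \right)} = -4 - \sqrt{2}$
$B{\left(44,3 \right)} 29 = \left(-4 - \sqrt{2}\right) 29 = -116 - 29 \sqrt{2}$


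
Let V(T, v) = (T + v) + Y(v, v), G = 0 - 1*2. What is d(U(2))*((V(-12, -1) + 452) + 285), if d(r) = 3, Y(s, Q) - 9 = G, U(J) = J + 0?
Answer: 2193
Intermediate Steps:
U(J) = J
G = -2 (G = 0 - 2 = -2)
Y(s, Q) = 7 (Y(s, Q) = 9 - 2 = 7)
V(T, v) = 7 + T + v (V(T, v) = (T + v) + 7 = 7 + T + v)
d(U(2))*((V(-12, -1) + 452) + 285) = 3*(((7 - 12 - 1) + 452) + 285) = 3*((-6 + 452) + 285) = 3*(446 + 285) = 3*731 = 2193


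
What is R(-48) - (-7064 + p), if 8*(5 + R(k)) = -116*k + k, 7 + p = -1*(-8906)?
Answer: -1150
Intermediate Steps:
p = 8899 (p = -7 - 1*(-8906) = -7 + 8906 = 8899)
R(k) = -5 - 115*k/8 (R(k) = -5 + (-116*k + k)/8 = -5 + (-115*k)/8 = -5 - 115*k/8)
R(-48) - (-7064 + p) = (-5 - 115/8*(-48)) - (-7064 + 8899) = (-5 + 690) - 1*1835 = 685 - 1835 = -1150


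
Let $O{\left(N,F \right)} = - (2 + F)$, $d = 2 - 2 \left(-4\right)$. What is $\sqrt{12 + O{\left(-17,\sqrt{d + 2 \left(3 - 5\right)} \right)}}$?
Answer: $\sqrt{10 - \sqrt{6}} \approx 2.7478$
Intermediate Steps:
$d = 10$ ($d = 2 - -8 = 2 + 8 = 10$)
$O{\left(N,F \right)} = -2 - F$
$\sqrt{12 + O{\left(-17,\sqrt{d + 2 \left(3 - 5\right)} \right)}} = \sqrt{12 - \left(2 + \sqrt{10 + 2 \left(3 - 5\right)}\right)} = \sqrt{12 - \left(2 + \sqrt{10 + 2 \left(-2\right)}\right)} = \sqrt{12 - \left(2 + \sqrt{10 - 4}\right)} = \sqrt{12 - \left(2 + \sqrt{6}\right)} = \sqrt{10 - \sqrt{6}}$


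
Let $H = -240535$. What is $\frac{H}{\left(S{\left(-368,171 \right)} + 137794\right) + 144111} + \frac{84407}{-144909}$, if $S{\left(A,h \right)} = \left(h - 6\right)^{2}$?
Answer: $- \frac{12189684445}{8959143834} \approx -1.3606$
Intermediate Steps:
$S{\left(A,h \right)} = \left(-6 + h\right)^{2}$
$\frac{H}{\left(S{\left(-368,171 \right)} + 137794\right) + 144111} + \frac{84407}{-144909} = - \frac{240535}{\left(\left(-6 + 171\right)^{2} + 137794\right) + 144111} + \frac{84407}{-144909} = - \frac{240535}{\left(165^{2} + 137794\right) + 144111} + 84407 \left(- \frac{1}{144909}\right) = - \frac{240535}{\left(27225 + 137794\right) + 144111} - \frac{84407}{144909} = - \frac{240535}{165019 + 144111} - \frac{84407}{144909} = - \frac{240535}{309130} - \frac{84407}{144909} = \left(-240535\right) \frac{1}{309130} - \frac{84407}{144909} = - \frac{48107}{61826} - \frac{84407}{144909} = - \frac{12189684445}{8959143834}$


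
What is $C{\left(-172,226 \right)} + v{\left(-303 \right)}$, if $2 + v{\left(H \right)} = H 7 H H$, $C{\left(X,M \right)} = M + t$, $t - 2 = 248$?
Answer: $-194726415$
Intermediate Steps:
$t = 250$ ($t = 2 + 248 = 250$)
$C{\left(X,M \right)} = 250 + M$ ($C{\left(X,M \right)} = M + 250 = 250 + M$)
$v{\left(H \right)} = -2 + 7 H^{3}$ ($v{\left(H \right)} = -2 + H 7 H H = -2 + 7 H H H = -2 + 7 H^{2} H = -2 + 7 H^{3}$)
$C{\left(-172,226 \right)} + v{\left(-303 \right)} = \left(250 + 226\right) + \left(-2 + 7 \left(-303\right)^{3}\right) = 476 + \left(-2 + 7 \left(-27818127\right)\right) = 476 - 194726891 = -194726415$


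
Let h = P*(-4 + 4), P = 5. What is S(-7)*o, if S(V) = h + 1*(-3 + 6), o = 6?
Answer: 18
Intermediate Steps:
h = 0 (h = 5*(-4 + 4) = 5*0 = 0)
S(V) = 3 (S(V) = 0 + 1*(-3 + 6) = 0 + 1*3 = 0 + 3 = 3)
S(-7)*o = 3*6 = 18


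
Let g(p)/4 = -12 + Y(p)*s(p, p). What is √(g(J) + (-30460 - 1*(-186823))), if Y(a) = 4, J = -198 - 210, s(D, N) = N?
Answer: 3*√16643 ≈ 387.02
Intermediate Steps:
J = -408
g(p) = -48 + 16*p (g(p) = 4*(-12 + 4*p) = -48 + 16*p)
√(g(J) + (-30460 - 1*(-186823))) = √((-48 + 16*(-408)) + (-30460 - 1*(-186823))) = √((-48 - 6528) + (-30460 + 186823)) = √(-6576 + 156363) = √149787 = 3*√16643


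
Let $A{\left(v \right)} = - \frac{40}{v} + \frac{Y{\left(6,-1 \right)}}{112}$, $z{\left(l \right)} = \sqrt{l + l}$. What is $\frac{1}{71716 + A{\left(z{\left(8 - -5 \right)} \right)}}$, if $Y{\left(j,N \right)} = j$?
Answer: $\frac{2923720072}{209677662802613} + \frac{62720 \sqrt{26}}{209677662802613} \approx 1.3945 \cdot 10^{-5}$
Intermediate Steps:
$z{\left(l \right)} = \sqrt{2} \sqrt{l}$ ($z{\left(l \right)} = \sqrt{2 l} = \sqrt{2} \sqrt{l}$)
$A{\left(v \right)} = \frac{3}{56} - \frac{40}{v}$ ($A{\left(v \right)} = - \frac{40}{v} + \frac{6}{112} = - \frac{40}{v} + 6 \cdot \frac{1}{112} = - \frac{40}{v} + \frac{3}{56} = \frac{3}{56} - \frac{40}{v}$)
$\frac{1}{71716 + A{\left(z{\left(8 - -5 \right)} \right)}} = \frac{1}{71716 + \left(\frac{3}{56} - \frac{40}{\sqrt{2} \sqrt{8 - -5}}\right)} = \frac{1}{71716 + \left(\frac{3}{56} - \frac{40}{\sqrt{2} \sqrt{8 + 5}}\right)} = \frac{1}{71716 + \left(\frac{3}{56} - \frac{40}{\sqrt{2} \sqrt{13}}\right)} = \frac{1}{71716 + \left(\frac{3}{56} - \frac{40}{\sqrt{26}}\right)} = \frac{1}{71716 + \left(\frac{3}{56} - 40 \frac{\sqrt{26}}{26}\right)} = \frac{1}{71716 + \left(\frac{3}{56} - \frac{20 \sqrt{26}}{13}\right)} = \frac{1}{\frac{4016099}{56} - \frac{20 \sqrt{26}}{13}}$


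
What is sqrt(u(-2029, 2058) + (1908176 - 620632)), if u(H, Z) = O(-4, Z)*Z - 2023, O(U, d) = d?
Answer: sqrt(5520885) ≈ 2349.7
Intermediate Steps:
u(H, Z) = -2023 + Z**2 (u(H, Z) = Z*Z - 2023 = Z**2 - 2023 = -2023 + Z**2)
sqrt(u(-2029, 2058) + (1908176 - 620632)) = sqrt((-2023 + 2058**2) + (1908176 - 620632)) = sqrt((-2023 + 4235364) + 1287544) = sqrt(4233341 + 1287544) = sqrt(5520885)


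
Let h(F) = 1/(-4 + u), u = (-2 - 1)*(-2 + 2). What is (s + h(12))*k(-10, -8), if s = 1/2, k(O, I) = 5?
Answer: 5/4 ≈ 1.2500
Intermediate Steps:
u = 0 (u = -3*0 = 0)
h(F) = -1/4 (h(F) = 1/(-4 + 0) = 1/(-4) = -1/4)
s = 1/2 ≈ 0.50000
(s + h(12))*k(-10, -8) = (1/2 - 1/4)*5 = (1/4)*5 = 5/4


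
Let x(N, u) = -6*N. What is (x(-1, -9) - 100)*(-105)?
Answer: 9870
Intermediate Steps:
(x(-1, -9) - 100)*(-105) = (-6*(-1) - 100)*(-105) = (6 - 100)*(-105) = -94*(-105) = 9870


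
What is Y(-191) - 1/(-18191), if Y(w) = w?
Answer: -3474480/18191 ≈ -191.00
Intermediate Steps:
Y(-191) - 1/(-18191) = -191 - 1/(-18191) = -191 - 1*(-1/18191) = -191 + 1/18191 = -3474480/18191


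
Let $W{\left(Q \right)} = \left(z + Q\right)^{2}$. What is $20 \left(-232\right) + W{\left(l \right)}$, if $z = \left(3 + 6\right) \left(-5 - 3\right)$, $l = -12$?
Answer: $2416$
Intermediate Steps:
$z = -72$ ($z = 9 \left(-8\right) = -72$)
$W{\left(Q \right)} = \left(-72 + Q\right)^{2}$
$20 \left(-232\right) + W{\left(l \right)} = 20 \left(-232\right) + \left(-72 - 12\right)^{2} = -4640 + \left(-84\right)^{2} = -4640 + 7056 = 2416$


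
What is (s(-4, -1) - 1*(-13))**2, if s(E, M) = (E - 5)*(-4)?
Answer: 2401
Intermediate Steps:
s(E, M) = 20 - 4*E (s(E, M) = (-5 + E)*(-4) = 20 - 4*E)
(s(-4, -1) - 1*(-13))**2 = ((20 - 4*(-4)) - 1*(-13))**2 = ((20 + 16) + 13)**2 = (36 + 13)**2 = 49**2 = 2401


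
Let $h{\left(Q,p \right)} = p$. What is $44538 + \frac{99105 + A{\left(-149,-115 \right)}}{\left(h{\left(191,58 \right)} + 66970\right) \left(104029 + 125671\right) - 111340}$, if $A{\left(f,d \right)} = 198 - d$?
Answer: $\frac{342858429019649}{7698110130} \approx 44538.0$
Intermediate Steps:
$44538 + \frac{99105 + A{\left(-149,-115 \right)}}{\left(h{\left(191,58 \right)} + 66970\right) \left(104029 + 125671\right) - 111340} = 44538 + \frac{99105 + \left(198 - -115\right)}{\left(58 + 66970\right) \left(104029 + 125671\right) - 111340} = 44538 + \frac{99105 + \left(198 + 115\right)}{67028 \cdot 229700 - 111340} = 44538 + \frac{99105 + 313}{15396331600 - 111340} = 44538 + \frac{99418}{15396220260} = 44538 + 99418 \cdot \frac{1}{15396220260} = 44538 + \frac{49709}{7698110130} = \frac{342858429019649}{7698110130}$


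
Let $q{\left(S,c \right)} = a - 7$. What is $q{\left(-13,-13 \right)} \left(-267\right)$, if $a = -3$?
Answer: $2670$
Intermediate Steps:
$q{\left(S,c \right)} = -10$ ($q{\left(S,c \right)} = -3 - 7 = -10$)
$q{\left(-13,-13 \right)} \left(-267\right) = \left(-10\right) \left(-267\right) = 2670$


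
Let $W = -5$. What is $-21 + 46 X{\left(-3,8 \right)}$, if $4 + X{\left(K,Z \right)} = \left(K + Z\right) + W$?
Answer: $-205$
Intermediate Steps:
$X{\left(K,Z \right)} = -9 + K + Z$ ($X{\left(K,Z \right)} = -4 - \left(5 - K - Z\right) = -4 + \left(-5 + K + Z\right) = -9 + K + Z$)
$-21 + 46 X{\left(-3,8 \right)} = -21 + 46 \left(-9 - 3 + 8\right) = -21 + 46 \left(-4\right) = -21 - 184 = -205$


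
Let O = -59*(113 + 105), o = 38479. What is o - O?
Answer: 51341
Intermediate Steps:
O = -12862 (O = -59*218 = -12862)
o - O = 38479 - 1*(-12862) = 38479 + 12862 = 51341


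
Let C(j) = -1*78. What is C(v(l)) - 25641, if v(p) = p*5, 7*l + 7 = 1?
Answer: -25719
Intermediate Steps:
l = -6/7 (l = -1 + (1/7)*1 = -1 + 1/7 = -6/7 ≈ -0.85714)
v(p) = 5*p
C(j) = -78
C(v(l)) - 25641 = -78 - 25641 = -25719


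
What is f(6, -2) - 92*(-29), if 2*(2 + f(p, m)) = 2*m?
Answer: 2664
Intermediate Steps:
f(p, m) = -2 + m (f(p, m) = -2 + (2*m)/2 = -2 + m)
f(6, -2) - 92*(-29) = (-2 - 2) - 92*(-29) = -4 + 2668 = 2664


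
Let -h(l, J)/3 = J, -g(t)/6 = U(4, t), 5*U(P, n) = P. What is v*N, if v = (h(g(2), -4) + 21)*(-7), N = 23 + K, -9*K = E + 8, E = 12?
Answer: -14399/3 ≈ -4799.7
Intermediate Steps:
U(P, n) = P/5
g(t) = -24/5 (g(t) = -6*4/5 = -6*⅘ = -24/5)
K = -20/9 (K = -(12 + 8)/9 = -⅑*20 = -20/9 ≈ -2.2222)
h(l, J) = -3*J
N = 187/9 (N = 23 - 20/9 = 187/9 ≈ 20.778)
v = -231 (v = (-3*(-4) + 21)*(-7) = (12 + 21)*(-7) = 33*(-7) = -231)
v*N = -231*187/9 = -14399/3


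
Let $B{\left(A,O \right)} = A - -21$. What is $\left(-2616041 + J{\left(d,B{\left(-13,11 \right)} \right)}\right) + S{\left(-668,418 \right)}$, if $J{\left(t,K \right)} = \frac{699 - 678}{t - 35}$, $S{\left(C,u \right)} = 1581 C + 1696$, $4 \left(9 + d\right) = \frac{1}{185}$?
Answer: $- \frac{39835431589}{10853} \approx -3.6705 \cdot 10^{6}$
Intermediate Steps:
$d = - \frac{6659}{740}$ ($d = -9 + \frac{1}{4 \cdot 185} = -9 + \frac{1}{4} \cdot \frac{1}{185} = -9 + \frac{1}{740} = - \frac{6659}{740} \approx -8.9986$)
$S{\left(C,u \right)} = 1696 + 1581 C$
$B{\left(A,O \right)} = 21 + A$ ($B{\left(A,O \right)} = A + 21 = 21 + A$)
$J{\left(t,K \right)} = \frac{21}{-35 + t}$
$\left(-2616041 + J{\left(d,B{\left(-13,11 \right)} \right)}\right) + S{\left(-668,418 \right)} = \left(-2616041 + \frac{21}{-35 - \frac{6659}{740}}\right) + \left(1696 + 1581 \left(-668\right)\right) = \left(-2616041 + \frac{21}{- \frac{32559}{740}}\right) + \left(1696 - 1056108\right) = \left(-2616041 + 21 \left(- \frac{740}{32559}\right)\right) - 1054412 = \left(-2616041 - \frac{5180}{10853}\right) - 1054412 = - \frac{28391898153}{10853} - 1054412 = - \frac{39835431589}{10853}$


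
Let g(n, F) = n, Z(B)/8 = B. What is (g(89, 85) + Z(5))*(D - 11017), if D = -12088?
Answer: -2980545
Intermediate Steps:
Z(B) = 8*B
(g(89, 85) + Z(5))*(D - 11017) = (89 + 8*5)*(-12088 - 11017) = (89 + 40)*(-23105) = 129*(-23105) = -2980545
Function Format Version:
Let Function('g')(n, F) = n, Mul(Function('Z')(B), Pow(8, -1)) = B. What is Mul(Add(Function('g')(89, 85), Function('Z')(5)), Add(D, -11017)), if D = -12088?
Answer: -2980545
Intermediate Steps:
Function('Z')(B) = Mul(8, B)
Mul(Add(Function('g')(89, 85), Function('Z')(5)), Add(D, -11017)) = Mul(Add(89, Mul(8, 5)), Add(-12088, -11017)) = Mul(Add(89, 40), -23105) = Mul(129, -23105) = -2980545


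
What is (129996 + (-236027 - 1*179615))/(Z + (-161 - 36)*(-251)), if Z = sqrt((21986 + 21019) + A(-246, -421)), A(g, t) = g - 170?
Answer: -7062168881/1222481610 + 142823*sqrt(42589)/1222481610 ≈ -5.7528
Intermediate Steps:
A(g, t) = -170 + g
Z = sqrt(42589) (Z = sqrt((21986 + 21019) + (-170 - 246)) = sqrt(43005 - 416) = sqrt(42589) ≈ 206.37)
(129996 + (-236027 - 1*179615))/(Z + (-161 - 36)*(-251)) = (129996 + (-236027 - 1*179615))/(sqrt(42589) + (-161 - 36)*(-251)) = (129996 + (-236027 - 179615))/(sqrt(42589) - 197*(-251)) = (129996 - 415642)/(sqrt(42589) + 49447) = -285646/(49447 + sqrt(42589))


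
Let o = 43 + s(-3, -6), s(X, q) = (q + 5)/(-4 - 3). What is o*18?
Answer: 5436/7 ≈ 776.57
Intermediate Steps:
s(X, q) = -5/7 - q/7 (s(X, q) = (5 + q)/(-7) = (5 + q)*(-⅐) = -5/7 - q/7)
o = 302/7 (o = 43 + (-5/7 - ⅐*(-6)) = 43 + (-5/7 + 6/7) = 43 + ⅐ = 302/7 ≈ 43.143)
o*18 = (302/7)*18 = 5436/7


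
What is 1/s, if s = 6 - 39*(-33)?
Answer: 1/1293 ≈ 0.00077340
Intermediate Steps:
s = 1293 (s = 6 + 1287 = 1293)
1/s = 1/1293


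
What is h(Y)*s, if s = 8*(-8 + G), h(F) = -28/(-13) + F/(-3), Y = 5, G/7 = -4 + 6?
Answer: 304/13 ≈ 23.385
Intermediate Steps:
G = 14 (G = 7*(-4 + 6) = 7*2 = 14)
h(F) = 28/13 - F/3 (h(F) = -28*(-1/13) + F*(-1/3) = 28/13 - F/3)
s = 48 (s = 8*(-8 + 14) = 8*6 = 48)
h(Y)*s = (28/13 - 1/3*5)*48 = (28/13 - 5/3)*48 = (19/39)*48 = 304/13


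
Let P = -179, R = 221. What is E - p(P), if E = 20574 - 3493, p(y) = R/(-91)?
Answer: 119584/7 ≈ 17083.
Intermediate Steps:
p(y) = -17/7 (p(y) = 221/(-91) = 221*(-1/91) = -17/7)
E = 17081
E - p(P) = 17081 - 1*(-17/7) = 17081 + 17/7 = 119584/7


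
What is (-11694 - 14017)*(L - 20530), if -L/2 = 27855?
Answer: 1960206640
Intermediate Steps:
L = -55710 (L = -2*27855 = -55710)
(-11694 - 14017)*(L - 20530) = (-11694 - 14017)*(-55710 - 20530) = -25711*(-76240) = 1960206640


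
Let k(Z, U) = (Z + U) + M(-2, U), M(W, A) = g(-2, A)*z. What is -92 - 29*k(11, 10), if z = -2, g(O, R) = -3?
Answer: -875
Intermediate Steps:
M(W, A) = 6 (M(W, A) = -3*(-2) = 6)
k(Z, U) = 6 + U + Z (k(Z, U) = (Z + U) + 6 = (U + Z) + 6 = 6 + U + Z)
-92 - 29*k(11, 10) = -92 - 29*(6 + 10 + 11) = -92 - 29*27 = -92 - 783 = -875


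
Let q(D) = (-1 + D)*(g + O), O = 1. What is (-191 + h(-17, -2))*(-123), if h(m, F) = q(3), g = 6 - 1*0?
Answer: 21771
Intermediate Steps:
g = 6 (g = 6 + 0 = 6)
q(D) = -7 + 7*D (q(D) = (-1 + D)*(6 + 1) = (-1 + D)*7 = -7 + 7*D)
h(m, F) = 14 (h(m, F) = -7 + 7*3 = -7 + 21 = 14)
(-191 + h(-17, -2))*(-123) = (-191 + 14)*(-123) = -177*(-123) = 21771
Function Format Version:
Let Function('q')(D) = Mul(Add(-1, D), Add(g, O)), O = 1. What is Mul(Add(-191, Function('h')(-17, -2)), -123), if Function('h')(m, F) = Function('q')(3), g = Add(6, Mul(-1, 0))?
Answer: 21771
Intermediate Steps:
g = 6 (g = Add(6, 0) = 6)
Function('q')(D) = Add(-7, Mul(7, D)) (Function('q')(D) = Mul(Add(-1, D), Add(6, 1)) = Mul(Add(-1, D), 7) = Add(-7, Mul(7, D)))
Function('h')(m, F) = 14 (Function('h')(m, F) = Add(-7, Mul(7, 3)) = Add(-7, 21) = 14)
Mul(Add(-191, Function('h')(-17, -2)), -123) = Mul(Add(-191, 14), -123) = Mul(-177, -123) = 21771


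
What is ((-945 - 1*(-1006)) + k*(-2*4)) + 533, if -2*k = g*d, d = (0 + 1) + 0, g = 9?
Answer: 630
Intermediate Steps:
d = 1 (d = 1 + 0 = 1)
k = -9/2 ≈ -4.5000
((-945 - 1*(-1006)) + k*(-2*4)) + 533 = ((-945 - 1*(-1006)) - (-9)*4) + 533 = ((-945 + 1006) - 9/2*(-8)) + 533 = (61 + 36) + 533 = 97 + 533 = 630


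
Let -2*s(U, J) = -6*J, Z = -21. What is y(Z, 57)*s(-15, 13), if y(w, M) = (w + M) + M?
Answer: 3627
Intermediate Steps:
s(U, J) = 3*J (s(U, J) = -(-3)*J = 3*J)
y(w, M) = w + 2*M (y(w, M) = (M + w) + M = w + 2*M)
y(Z, 57)*s(-15, 13) = (-21 + 2*57)*(3*13) = (-21 + 114)*39 = 93*39 = 3627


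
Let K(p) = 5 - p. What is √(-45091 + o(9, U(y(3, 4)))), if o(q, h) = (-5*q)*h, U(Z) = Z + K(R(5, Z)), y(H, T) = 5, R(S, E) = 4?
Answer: I*√45361 ≈ 212.98*I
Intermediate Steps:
U(Z) = 1 + Z (U(Z) = Z + (5 - 1*4) = Z + (5 - 4) = Z + 1 = 1 + Z)
o(q, h) = -5*h*q
√(-45091 + o(9, U(y(3, 4)))) = √(-45091 - 5*(1 + 5)*9) = √(-45091 - 5*6*9) = √(-45091 - 270) = √(-45361) = I*√45361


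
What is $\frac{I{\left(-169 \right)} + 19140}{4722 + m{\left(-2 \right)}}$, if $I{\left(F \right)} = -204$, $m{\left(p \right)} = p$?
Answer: $\frac{2367}{590} \approx 4.0119$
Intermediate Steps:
$\frac{I{\left(-169 \right)} + 19140}{4722 + m{\left(-2 \right)}} = \frac{-204 + 19140}{4722 - 2} = \frac{18936}{4720} = 18936 \cdot \frac{1}{4720} = \frac{2367}{590}$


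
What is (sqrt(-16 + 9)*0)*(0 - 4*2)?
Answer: 0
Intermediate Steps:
(sqrt(-16 + 9)*0)*(0 - 4*2) = (sqrt(-7)*0)*(0 - 8) = ((I*sqrt(7))*0)*(-8) = 0*(-8) = 0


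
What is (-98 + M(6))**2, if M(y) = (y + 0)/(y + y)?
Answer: 38025/4 ≈ 9506.3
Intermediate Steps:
M(y) = 1/2 (M(y) = y/((2*y)) = y*(1/(2*y)) = 1/2)
(-98 + M(6))**2 = (-98 + 1/2)**2 = (-195/2)**2 = 38025/4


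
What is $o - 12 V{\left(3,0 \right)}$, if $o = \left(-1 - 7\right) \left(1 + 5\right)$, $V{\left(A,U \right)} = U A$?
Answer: $-48$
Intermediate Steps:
$V{\left(A,U \right)} = A U$
$o = -48$ ($o = \left(-8\right) 6 = -48$)
$o - 12 V{\left(3,0 \right)} = -48 - 12 \cdot 3 \cdot 0 = -48 - 0 = -48 + 0 = -48$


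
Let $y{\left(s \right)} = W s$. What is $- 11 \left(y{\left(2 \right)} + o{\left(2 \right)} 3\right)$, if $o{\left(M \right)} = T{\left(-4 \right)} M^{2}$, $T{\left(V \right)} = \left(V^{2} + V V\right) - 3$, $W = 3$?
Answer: $-3894$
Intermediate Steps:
$y{\left(s \right)} = 3 s$
$T{\left(V \right)} = -3 + 2 V^{2}$ ($T{\left(V \right)} = \left(V^{2} + V^{2}\right) - 3 = 2 V^{2} - 3 = -3 + 2 V^{2}$)
$o{\left(M \right)} = 29 M^{2}$ ($o{\left(M \right)} = \left(-3 + 2 \left(-4\right)^{2}\right) M^{2} = \left(-3 + 2 \cdot 16\right) M^{2} = \left(-3 + 32\right) M^{2} = 29 M^{2}$)
$- 11 \left(y{\left(2 \right)} + o{\left(2 \right)} 3\right) = - 11 \left(3 \cdot 2 + 29 \cdot 2^{2} \cdot 3\right) = - 11 \left(6 + 29 \cdot 4 \cdot 3\right) = - 11 \left(6 + 116 \cdot 3\right) = - 11 \left(6 + 348\right) = \left(-11\right) 354 = -3894$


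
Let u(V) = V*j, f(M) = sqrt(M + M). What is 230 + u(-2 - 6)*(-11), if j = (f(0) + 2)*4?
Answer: 934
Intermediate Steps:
f(M) = sqrt(2)*sqrt(M) (f(M) = sqrt(2*M) = sqrt(2)*sqrt(M))
j = 8 (j = (sqrt(2)*sqrt(0) + 2)*4 = (sqrt(2)*0 + 2)*4 = (0 + 2)*4 = 2*4 = 8)
u(V) = 8*V (u(V) = V*8 = 8*V)
230 + u(-2 - 6)*(-11) = 230 + (8*(-2 - 6))*(-11) = 230 + (8*(-8))*(-11) = 230 - 64*(-11) = 230 + 704 = 934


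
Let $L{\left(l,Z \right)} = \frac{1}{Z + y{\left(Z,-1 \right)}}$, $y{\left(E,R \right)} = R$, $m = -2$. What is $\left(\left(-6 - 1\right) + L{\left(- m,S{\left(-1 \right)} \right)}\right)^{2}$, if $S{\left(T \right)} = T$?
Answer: $\frac{225}{4} \approx 56.25$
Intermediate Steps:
$L{\left(l,Z \right)} = \frac{1}{-1 + Z}$ ($L{\left(l,Z \right)} = \frac{1}{Z - 1} = \frac{1}{-1 + Z}$)
$\left(\left(-6 - 1\right) + L{\left(- m,S{\left(-1 \right)} \right)}\right)^{2} = \left(\left(-6 - 1\right) + \frac{1}{-1 - 1}\right)^{2} = \left(\left(-6 - 1\right) + \frac{1}{-2}\right)^{2} = \left(-7 - \frac{1}{2}\right)^{2} = \left(- \frac{15}{2}\right)^{2} = \frac{225}{4}$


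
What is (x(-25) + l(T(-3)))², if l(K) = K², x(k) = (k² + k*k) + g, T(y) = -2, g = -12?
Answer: 1542564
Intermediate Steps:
x(k) = -12 + 2*k² (x(k) = (k² + k*k) - 12 = (k² + k²) - 12 = 2*k² - 12 = -12 + 2*k²)
(x(-25) + l(T(-3)))² = ((-12 + 2*(-25)²) + (-2)²)² = ((-12 + 2*625) + 4)² = ((-12 + 1250) + 4)² = (1238 + 4)² = 1242² = 1542564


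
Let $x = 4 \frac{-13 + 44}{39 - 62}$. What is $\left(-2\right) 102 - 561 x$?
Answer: $\frac{64872}{23} \approx 2820.5$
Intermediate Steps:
$x = - \frac{124}{23}$ ($x = 4 \frac{31}{-23} = 4 \cdot 31 \left(- \frac{1}{23}\right) = 4 \left(- \frac{31}{23}\right) = - \frac{124}{23} \approx -5.3913$)
$\left(-2\right) 102 - 561 x = \left(-2\right) 102 - - \frac{69564}{23} = -204 + \frac{69564}{23} = \frac{64872}{23}$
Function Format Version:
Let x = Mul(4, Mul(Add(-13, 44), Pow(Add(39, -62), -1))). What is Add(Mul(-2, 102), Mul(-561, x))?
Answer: Rational(64872, 23) ≈ 2820.5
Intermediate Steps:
x = Rational(-124, 23) (x = Mul(4, Mul(31, Pow(-23, -1))) = Mul(4, Mul(31, Rational(-1, 23))) = Mul(4, Rational(-31, 23)) = Rational(-124, 23) ≈ -5.3913)
Add(Mul(-2, 102), Mul(-561, x)) = Add(Mul(-2, 102), Mul(-561, Rational(-124, 23))) = Add(-204, Rational(69564, 23)) = Rational(64872, 23)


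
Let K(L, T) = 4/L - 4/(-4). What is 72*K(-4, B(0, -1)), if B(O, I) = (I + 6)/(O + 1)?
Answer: 0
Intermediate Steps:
B(O, I) = (6 + I)/(1 + O)
K(L, T) = 1 + 4/L (K(L, T) = 4/L - 4*(-1/4) = 4/L + 1 = 1 + 4/L)
72*K(-4, B(0, -1)) = 72*((4 - 4)/(-4)) = 72*(-1/4*0) = 72*0 = 0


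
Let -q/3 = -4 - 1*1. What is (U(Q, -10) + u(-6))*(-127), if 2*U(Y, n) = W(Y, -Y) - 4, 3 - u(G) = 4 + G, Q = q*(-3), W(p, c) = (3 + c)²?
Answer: -146685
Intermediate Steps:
q = 15 (q = -3*(-4 - 1*1) = -3*(-4 - 1) = -3*(-5) = 15)
Q = -45 (Q = 15*(-3) = -45)
u(G) = -1 - G (u(G) = 3 - (4 + G) = 3 + (-4 - G) = -1 - G)
U(Y, n) = -2 + (3 - Y)²/2 (U(Y, n) = ((3 - Y)² - 4)/2 = (-4 + (3 - Y)²)/2 = -2 + (3 - Y)²/2)
(U(Q, -10) + u(-6))*(-127) = ((-2 + (-3 - 45)²/2) + (-1 - 1*(-6)))*(-127) = ((-2 + (½)*(-48)²) + (-1 + 6))*(-127) = ((-2 + (½)*2304) + 5)*(-127) = ((-2 + 1152) + 5)*(-127) = (1150 + 5)*(-127) = 1155*(-127) = -146685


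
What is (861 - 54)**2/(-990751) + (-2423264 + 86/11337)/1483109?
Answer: -38168555394494899/16658493984726483 ≈ -2.2912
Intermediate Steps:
(861 - 54)**2/(-990751) + (-2423264 + 86/11337)/1483109 = 807**2*(-1/990751) + (-2423264 + 86*(1/11337))*(1/1483109) = 651249*(-1/990751) + (-2423264 + 86/11337)*(1/1483109) = -651249/990751 - 27472543882/11337*1/1483109 = -651249/990751 - 27472543882/16814006733 = -38168555394494899/16658493984726483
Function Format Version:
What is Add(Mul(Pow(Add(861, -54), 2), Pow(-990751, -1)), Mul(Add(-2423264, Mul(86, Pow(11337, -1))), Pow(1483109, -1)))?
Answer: Rational(-38168555394494899, 16658493984726483) ≈ -2.2912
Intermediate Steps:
Add(Mul(Pow(Add(861, -54), 2), Pow(-990751, -1)), Mul(Add(-2423264, Mul(86, Pow(11337, -1))), Pow(1483109, -1))) = Add(Mul(Pow(807, 2), Rational(-1, 990751)), Mul(Add(-2423264, Mul(86, Rational(1, 11337))), Rational(1, 1483109))) = Add(Mul(651249, Rational(-1, 990751)), Mul(Add(-2423264, Rational(86, 11337)), Rational(1, 1483109))) = Add(Rational(-651249, 990751), Mul(Rational(-27472543882, 11337), Rational(1, 1483109))) = Add(Rational(-651249, 990751), Rational(-27472543882, 16814006733)) = Rational(-38168555394494899, 16658493984726483)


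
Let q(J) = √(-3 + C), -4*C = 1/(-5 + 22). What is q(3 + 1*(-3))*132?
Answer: 66*I*√3485/17 ≈ 229.19*I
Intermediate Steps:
C = -1/68 (C = -1/(4*(-5 + 22)) = -¼/17 = -¼*1/17 = -1/68 ≈ -0.014706)
q(J) = I*√3485/34 (q(J) = √(-3 - 1/68) = √(-205/68) = I*√3485/34)
q(3 + 1*(-3))*132 = (I*√3485/34)*132 = 66*I*√3485/17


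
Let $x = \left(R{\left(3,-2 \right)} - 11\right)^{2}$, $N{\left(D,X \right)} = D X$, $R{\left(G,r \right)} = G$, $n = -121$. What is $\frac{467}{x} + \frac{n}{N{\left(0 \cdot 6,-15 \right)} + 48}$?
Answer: $\frac{917}{192} \approx 4.776$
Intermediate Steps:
$x = 64$ ($x = \left(3 - 11\right)^{2} = \left(-8\right)^{2} = 64$)
$\frac{467}{x} + \frac{n}{N{\left(0 \cdot 6,-15 \right)} + 48} = \frac{467}{64} - \frac{121}{0 \cdot 6 \left(-15\right) + 48} = 467 \cdot \frac{1}{64} - \frac{121}{0 \left(-15\right) + 48} = \frac{467}{64} - \frac{121}{0 + 48} = \frac{467}{64} - \frac{121}{48} = \frac{917}{192}$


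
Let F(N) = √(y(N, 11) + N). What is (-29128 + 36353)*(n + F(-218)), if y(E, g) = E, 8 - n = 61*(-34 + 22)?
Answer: 5346500 + 14450*I*√109 ≈ 5.3465e+6 + 1.5086e+5*I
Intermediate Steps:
n = 740 (n = 8 - 61*(-34 + 22) = 8 - 61*(-12) = 8 - 1*(-732) = 8 + 732 = 740)
F(N) = √2*√N (F(N) = √(N + N) = √(2*N) = √2*√N)
(-29128 + 36353)*(n + F(-218)) = (-29128 + 36353)*(740 + √2*√(-218)) = 7225*(740 + √2*(I*√218)) = 7225*(740 + 2*I*√109) = 5346500 + 14450*I*√109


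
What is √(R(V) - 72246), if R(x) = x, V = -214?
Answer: 2*I*√18115 ≈ 269.18*I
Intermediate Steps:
√(R(V) - 72246) = √(-214 - 72246) = √(-72460) = 2*I*√18115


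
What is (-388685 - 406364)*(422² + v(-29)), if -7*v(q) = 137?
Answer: -990989621099/7 ≈ -1.4157e+11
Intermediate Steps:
v(q) = -137/7 (v(q) = -⅐*137 = -137/7)
(-388685 - 406364)*(422² + v(-29)) = (-388685 - 406364)*(422² - 137/7) = -795049*(178084 - 137/7) = -795049*1246451/7 = -990989621099/7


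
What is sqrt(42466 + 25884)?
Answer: 5*sqrt(2734) ≈ 261.44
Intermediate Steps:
sqrt(42466 + 25884) = sqrt(68350) = 5*sqrt(2734)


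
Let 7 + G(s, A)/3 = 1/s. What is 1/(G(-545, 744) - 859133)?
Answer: -545/468238933 ≈ -1.1639e-6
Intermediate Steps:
G(s, A) = -21 + 3/s
1/(G(-545, 744) - 859133) = 1/((-21 + 3/(-545)) - 859133) = 1/((-21 + 3*(-1/545)) - 859133) = 1/((-21 - 3/545) - 859133) = 1/(-11448/545 - 859133) = 1/(-468238933/545) = -545/468238933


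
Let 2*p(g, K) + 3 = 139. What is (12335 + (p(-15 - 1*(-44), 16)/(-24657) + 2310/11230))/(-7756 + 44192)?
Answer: 85389859522/252226488399 ≈ 0.33854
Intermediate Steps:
p(g, K) = 68 (p(g, K) = -3/2 + (½)*139 = -3/2 + 139/2 = 68)
(12335 + (p(-15 - 1*(-44), 16)/(-24657) + 2310/11230))/(-7756 + 44192) = (12335 + (68/(-24657) + 2310/11230))/(-7756 + 44192) = (12335 + (68*(-1/24657) + 2310*(1/11230)))/36436 = (12335 + (-68/24657 + 231/1123))*(1/36436) = (12335 + 5619403/27689811)*(1/36436) = (341559438088/27689811)*(1/36436) = 85389859522/252226488399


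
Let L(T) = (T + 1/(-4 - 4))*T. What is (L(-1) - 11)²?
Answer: 6241/64 ≈ 97.516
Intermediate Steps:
L(T) = T*(-⅛ + T) (L(T) = (T + 1/(-8))*T = (T - ⅛)*T = (-⅛ + T)*T = T*(-⅛ + T))
(L(-1) - 11)² = (-(-⅛ - 1) - 11)² = (-1*(-9/8) - 11)² = (9/8 - 11)² = (-79/8)² = 6241/64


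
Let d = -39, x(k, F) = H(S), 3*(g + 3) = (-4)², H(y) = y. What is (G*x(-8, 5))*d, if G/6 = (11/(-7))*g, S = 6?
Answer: 5148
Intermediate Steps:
g = 7/3 (g = -3 + (⅓)*(-4)² = -3 + (⅓)*16 = -3 + 16/3 = 7/3 ≈ 2.3333)
x(k, F) = 6
G = -22 (G = 6*((11/(-7))*(7/3)) = 6*((11*(-⅐))*(7/3)) = 6*(-11/7*7/3) = 6*(-11/3) = -22)
(G*x(-8, 5))*d = -22*6*(-39) = -132*(-39) = 5148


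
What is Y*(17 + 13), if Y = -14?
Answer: -420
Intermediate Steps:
Y*(17 + 13) = -14*(17 + 13) = -14*30 = -420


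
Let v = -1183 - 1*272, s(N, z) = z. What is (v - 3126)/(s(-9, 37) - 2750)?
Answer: 4581/2713 ≈ 1.6885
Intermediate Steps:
v = -1455 (v = -1183 - 272 = -1455)
(v - 3126)/(s(-9, 37) - 2750) = (-1455 - 3126)/(37 - 2750) = -4581/(-2713) = -4581*(-1/2713) = 4581/2713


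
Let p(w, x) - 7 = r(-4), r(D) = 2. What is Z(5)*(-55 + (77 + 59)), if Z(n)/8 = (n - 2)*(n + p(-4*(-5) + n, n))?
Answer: 27216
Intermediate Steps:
p(w, x) = 9 (p(w, x) = 7 + 2 = 9)
Z(n) = 8*(-2 + n)*(9 + n) (Z(n) = 8*((n - 2)*(n + 9)) = 8*((-2 + n)*(9 + n)) = 8*(-2 + n)*(9 + n))
Z(5)*(-55 + (77 + 59)) = (-144 + 8*5² + 56*5)*(-55 + (77 + 59)) = (-144 + 8*25 + 280)*(-55 + 136) = (-144 + 200 + 280)*81 = 336*81 = 27216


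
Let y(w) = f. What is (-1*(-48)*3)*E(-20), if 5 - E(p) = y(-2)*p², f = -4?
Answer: 231120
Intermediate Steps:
y(w) = -4
E(p) = 5 + 4*p² (E(p) = 5 - (-4)*p² = 5 + 4*p²)
(-1*(-48)*3)*E(-20) = (-1*(-48)*3)*(5 + 4*(-20)²) = (48*3)*(5 + 4*400) = 144*(5 + 1600) = 144*1605 = 231120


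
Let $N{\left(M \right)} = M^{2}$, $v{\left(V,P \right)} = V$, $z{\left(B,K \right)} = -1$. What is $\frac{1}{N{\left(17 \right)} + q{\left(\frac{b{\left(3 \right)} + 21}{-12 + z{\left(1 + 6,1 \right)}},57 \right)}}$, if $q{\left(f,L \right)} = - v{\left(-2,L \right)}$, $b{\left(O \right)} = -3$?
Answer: $\frac{1}{291} \approx 0.0034364$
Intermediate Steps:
$q{\left(f,L \right)} = 2$ ($q{\left(f,L \right)} = \left(-1\right) \left(-2\right) = 2$)
$\frac{1}{N{\left(17 \right)} + q{\left(\frac{b{\left(3 \right)} + 21}{-12 + z{\left(1 + 6,1 \right)}},57 \right)}} = \frac{1}{17^{2} + 2} = \frac{1}{289 + 2} = \frac{1}{291}$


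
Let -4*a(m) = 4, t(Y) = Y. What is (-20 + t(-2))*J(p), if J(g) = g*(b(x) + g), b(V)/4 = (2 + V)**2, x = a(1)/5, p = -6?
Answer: 22968/25 ≈ 918.72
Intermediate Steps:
a(m) = -1 (a(m) = -1/4*4 = -1)
x = -1/5 ≈ -0.20000
b(V) = 4*(2 + V)**2
J(g) = g*(324/25 + g) (J(g) = g*(4*(2 - 1/5)**2 + g) = g*(4*(9/5)**2 + g) = g*(4*(81/25) + g) = g*(324/25 + g))
(-20 + t(-2))*J(p) = (-20 - 2)*((1/25)*(-6)*(324 + 25*(-6))) = -22*(-6)*(324 - 150)/25 = -22*(-6)*174/25 = -22*(-1044/25) = 22968/25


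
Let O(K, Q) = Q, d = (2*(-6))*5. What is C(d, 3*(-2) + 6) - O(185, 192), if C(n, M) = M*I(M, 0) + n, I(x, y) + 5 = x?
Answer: -252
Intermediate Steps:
I(x, y) = -5 + x
d = -60 (d = -12*5 = -60)
C(n, M) = n + M*(-5 + M) (C(n, M) = M*(-5 + M) + n = n + M*(-5 + M))
C(d, 3*(-2) + 6) - O(185, 192) = (-60 + (3*(-2) + 6)*(-5 + (3*(-2) + 6))) - 1*192 = (-60 + (-6 + 6)*(-5 + (-6 + 6))) - 192 = (-60 + 0*(-5 + 0)) - 192 = (-60 + 0*(-5)) - 192 = (-60 + 0) - 192 = -60 - 192 = -252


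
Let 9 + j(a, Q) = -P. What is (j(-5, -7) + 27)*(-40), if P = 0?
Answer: -720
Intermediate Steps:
j(a, Q) = -9 (j(a, Q) = -9 - 1*0 = -9 + 0 = -9)
(j(-5, -7) + 27)*(-40) = (-9 + 27)*(-40) = 18*(-40) = -720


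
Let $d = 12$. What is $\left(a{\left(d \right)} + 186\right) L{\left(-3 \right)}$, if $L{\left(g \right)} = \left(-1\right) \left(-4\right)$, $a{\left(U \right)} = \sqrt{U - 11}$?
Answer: $748$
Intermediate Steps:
$a{\left(U \right)} = \sqrt{-11 + U}$
$L{\left(g \right)} = 4$
$\left(a{\left(d \right)} + 186\right) L{\left(-3 \right)} = \left(\sqrt{-11 + 12} + 186\right) 4 = \left(\sqrt{1} + 186\right) 4 = \left(1 + 186\right) 4 = 187 \cdot 4 = 748$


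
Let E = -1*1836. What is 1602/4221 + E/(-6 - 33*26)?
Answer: 9397/3752 ≈ 2.5045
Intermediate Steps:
E = -1836
1602/4221 + E/(-6 - 33*26) = 1602/4221 - 1836/(-6 - 33*26) = 1602*(1/4221) - 1836/(-6 - 858) = 178/469 - 1836/(-864) = 178/469 - 1836*(-1/864) = 178/469 + 17/8 = 9397/3752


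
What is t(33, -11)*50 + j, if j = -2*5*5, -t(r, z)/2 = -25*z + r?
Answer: -30850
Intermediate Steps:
t(r, z) = -2*r + 50*z (t(r, z) = -2*(-25*z + r) = -2*(r - 25*z) = -2*r + 50*z)
j = -50 (j = -10*5 = -50)
t(33, -11)*50 + j = (-2*33 + 50*(-11))*50 - 50 = (-66 - 550)*50 - 50 = -616*50 - 50 = -30800 - 50 = -30850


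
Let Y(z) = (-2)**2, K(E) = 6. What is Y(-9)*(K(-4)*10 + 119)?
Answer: 716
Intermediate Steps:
Y(z) = 4
Y(-9)*(K(-4)*10 + 119) = 4*(6*10 + 119) = 4*(60 + 119) = 4*179 = 716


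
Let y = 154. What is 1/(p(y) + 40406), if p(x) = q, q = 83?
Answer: 1/40489 ≈ 2.4698e-5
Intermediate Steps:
p(x) = 83
1/(p(y) + 40406) = 1/(83 + 40406) = 1/40489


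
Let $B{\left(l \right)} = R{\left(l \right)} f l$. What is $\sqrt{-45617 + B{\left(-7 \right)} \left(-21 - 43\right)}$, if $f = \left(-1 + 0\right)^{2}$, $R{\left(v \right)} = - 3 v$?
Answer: $i \sqrt{36209} \approx 190.29 i$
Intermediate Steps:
$f = 1$ ($f = \left(-1\right)^{2} = 1$)
$B{\left(l \right)} = - 3 l^{2}$ ($B{\left(l \right)} = - 3 l 1 l = - 3 l l = - 3 l^{2}$)
$\sqrt{-45617 + B{\left(-7 \right)} \left(-21 - 43\right)} = \sqrt{-45617 + - 3 \left(-7\right)^{2} \left(-21 - 43\right)} = \sqrt{-45617 + \left(-3\right) 49 \left(-64\right)} = \sqrt{-45617 - -9408} = \sqrt{-45617 + 9408} = \sqrt{-36209} = i \sqrt{36209}$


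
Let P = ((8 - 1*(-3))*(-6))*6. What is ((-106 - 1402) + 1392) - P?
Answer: 280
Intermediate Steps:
P = -396 (P = ((8 + 3)*(-6))*6 = (11*(-6))*6 = -66*6 = -396)
((-106 - 1402) + 1392) - P = ((-106 - 1402) + 1392) - 1*(-396) = (-1508 + 1392) + 396 = -116 + 396 = 280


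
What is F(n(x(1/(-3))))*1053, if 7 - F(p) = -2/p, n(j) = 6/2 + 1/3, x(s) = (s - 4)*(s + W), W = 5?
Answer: 40014/5 ≈ 8002.8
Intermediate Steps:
x(s) = (-4 + s)*(5 + s) (x(s) = (s - 4)*(s + 5) = (-4 + s)*(5 + s))
n(j) = 10/3 (n(j) = 6*(½) + 1*(⅓) = 3 + ⅓ = 10/3)
F(p) = 7 + 2/p (F(p) = 7 - (-2)/p = 7 + 2/p)
F(n(x(1/(-3))))*1053 = (7 + 2/(10/3))*1053 = (7 + 2*(3/10))*1053 = (7 + ⅗)*1053 = (38/5)*1053 = 40014/5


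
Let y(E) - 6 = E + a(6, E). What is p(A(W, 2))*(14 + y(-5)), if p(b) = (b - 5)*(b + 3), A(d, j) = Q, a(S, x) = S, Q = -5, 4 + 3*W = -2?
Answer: 420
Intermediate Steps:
W = -2 (W = -4/3 + (1/3)*(-2) = -4/3 - 2/3 = -2)
A(d, j) = -5
y(E) = 12 + E (y(E) = 6 + (E + 6) = 6 + (6 + E) = 12 + E)
p(b) = (-5 + b)*(3 + b)
p(A(W, 2))*(14 + y(-5)) = (-15 + (-5)**2 - 2*(-5))*(14 + (12 - 5)) = (-15 + 25 + 10)*(14 + 7) = 20*21 = 420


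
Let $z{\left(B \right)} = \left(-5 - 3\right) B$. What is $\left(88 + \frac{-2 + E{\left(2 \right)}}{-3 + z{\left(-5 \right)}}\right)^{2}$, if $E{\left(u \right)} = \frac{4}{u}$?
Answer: $7744$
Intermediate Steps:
$z{\left(B \right)} = - 8 B$
$\left(88 + \frac{-2 + E{\left(2 \right)}}{-3 + z{\left(-5 \right)}}\right)^{2} = \left(88 + \frac{-2 + \frac{4}{2}}{-3 - -40}\right)^{2} = \left(88 + \frac{-2 + 4 \cdot \frac{1}{2}}{-3 + 40}\right)^{2} = \left(88 + \frac{-2 + 2}{37}\right)^{2} = \left(88 + 0 \cdot \frac{1}{37}\right)^{2} = \left(88 + 0\right)^{2} = 88^{2} = 7744$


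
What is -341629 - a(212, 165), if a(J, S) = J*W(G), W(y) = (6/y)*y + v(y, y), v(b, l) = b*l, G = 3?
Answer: -344809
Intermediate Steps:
W(y) = 6 + y² (W(y) = (6/y)*y + y*y = 6 + y²)
a(J, S) = 15*J (a(J, S) = J*(6 + 3²) = J*(6 + 9) = J*15 = 15*J)
-341629 - a(212, 165) = -341629 - 15*212 = -341629 - 1*3180 = -341629 - 3180 = -344809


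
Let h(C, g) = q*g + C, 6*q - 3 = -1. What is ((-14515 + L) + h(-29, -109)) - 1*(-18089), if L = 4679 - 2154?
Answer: 18101/3 ≈ 6033.7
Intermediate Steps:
q = ⅓ (q = ½ + (⅙)*(-1) = ½ - ⅙ = ⅓ ≈ 0.33333)
h(C, g) = C + g/3 (h(C, g) = g/3 + C = C + g/3)
L = 2525
((-14515 + L) + h(-29, -109)) - 1*(-18089) = ((-14515 + 2525) + (-29 + (⅓)*(-109))) - 1*(-18089) = (-11990 + (-29 - 109/3)) + 18089 = (-11990 - 196/3) + 18089 = -36166/3 + 18089 = 18101/3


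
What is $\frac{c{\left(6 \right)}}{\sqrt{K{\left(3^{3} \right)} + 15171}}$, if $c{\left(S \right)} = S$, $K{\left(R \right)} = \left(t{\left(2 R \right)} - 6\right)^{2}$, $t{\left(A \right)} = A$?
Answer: $\frac{2 \sqrt{699}}{1165} \approx 0.045388$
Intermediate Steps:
$K{\left(R \right)} = \left(-6 + 2 R\right)^{2}$ ($K{\left(R \right)} = \left(2 R - 6\right)^{2} = \left(-6 + 2 R\right)^{2}$)
$\frac{c{\left(6 \right)}}{\sqrt{K{\left(3^{3} \right)} + 15171}} = \frac{6}{\sqrt{4 \left(-3 + 3^{3}\right)^{2} + 15171}} = \frac{6}{\sqrt{4 \left(-3 + 27\right)^{2} + 15171}} = \frac{6}{\sqrt{4 \cdot 24^{2} + 15171}} = \frac{6}{\sqrt{4 \cdot 576 + 15171}} = \frac{6}{\sqrt{2304 + 15171}} = \frac{6}{\sqrt{17475}} = \frac{6}{5 \sqrt{699}} = 6 \frac{\sqrt{699}}{3495} = \frac{2 \sqrt{699}}{1165}$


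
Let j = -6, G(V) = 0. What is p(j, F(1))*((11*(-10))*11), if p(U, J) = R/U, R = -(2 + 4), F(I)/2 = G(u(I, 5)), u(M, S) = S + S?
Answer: -1210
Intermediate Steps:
u(M, S) = 2*S
F(I) = 0 (F(I) = 2*0 = 0)
R = -6 (R = -1*6 = -6)
p(U, J) = -6/U
p(j, F(1))*((11*(-10))*11) = (-6/(-6))*((11*(-10))*11) = (-6*(-⅙))*(-110*11) = 1*(-1210) = -1210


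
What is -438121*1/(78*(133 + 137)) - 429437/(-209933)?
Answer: -4878359569/260069940 ≈ -18.758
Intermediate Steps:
-438121*1/(78*(133 + 137)) - 429437/(-209933) = -438121/(270*78) - 429437*(-1/209933) = -438121/21060 + 25261/12349 = -4878359569/260069940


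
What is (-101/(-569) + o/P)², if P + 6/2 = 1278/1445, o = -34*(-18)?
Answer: 28098777938863801/336180795721 ≈ 83582.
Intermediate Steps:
o = 612
P = -3057/1445 (P = -3 + 1278/1445 = -3057/1445 ≈ -2.1156)
(-101/(-569) + o/P)² = (-101/(-569) + 612/(-3057/1445))² = (-101*(-1/569) + 612*(-1445/3057))² = (101/569 - 294780/1019)² = (-167626901/579811)² = 28098777938863801/336180795721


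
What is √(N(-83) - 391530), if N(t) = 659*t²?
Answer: √4148321 ≈ 2036.7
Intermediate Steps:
√(N(-83) - 391530) = √(659*(-83)² - 391530) = √(659*6889 - 391530) = √(4539851 - 391530) = √4148321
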